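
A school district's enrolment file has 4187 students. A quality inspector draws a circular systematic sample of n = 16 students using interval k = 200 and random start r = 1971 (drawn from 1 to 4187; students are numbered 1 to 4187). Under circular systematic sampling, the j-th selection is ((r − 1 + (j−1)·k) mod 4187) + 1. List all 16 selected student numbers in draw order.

Selection 1: 1971
Selection 2: 1971 + 200 = 2171
Selection 3: 2171 + 200 = 2371
Selection 4: 2371 + 200 = 2571
Selection 5: 2571 + 200 = 2771
Selection 6: 2771 + 200 = 2971
Selection 7: 2971 + 200 = 3171
Selection 8: 3171 + 200 = 3371
Selection 9: 3371 + 200 = 3571
Selection 10: 3571 + 200 = 3771
Selection 11: 3771 + 200 = 3971
Selection 12: 3971 + 200 = 4171
Selection 13: 4171 + 200 = 4371 → 4371 − 4187 = 184
Selection 14: 184 + 200 = 384
Selection 15: 384 + 200 = 584
Selection 16: 584 + 200 = 784

1971, 2171, 2371, 2571, 2771, 2971, 3171, 3371, 3571, 3771, 3971, 4171, 184, 384, 584, 784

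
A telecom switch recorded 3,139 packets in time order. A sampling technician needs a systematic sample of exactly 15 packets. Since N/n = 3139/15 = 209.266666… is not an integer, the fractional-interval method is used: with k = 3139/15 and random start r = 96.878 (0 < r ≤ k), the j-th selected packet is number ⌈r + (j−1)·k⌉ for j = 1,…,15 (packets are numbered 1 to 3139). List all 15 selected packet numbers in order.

j=1: r + 0k = 96.878 → ⌈·⌉ = 97
j=2: r + 1k = 306.144666… → ⌈·⌉ = 307
j=3: r + 2k = 515.411333… → ⌈·⌉ = 516
j=4: r + 3k = 724.678 → ⌈·⌉ = 725
j=5: r + 4k = 933.944666… → ⌈·⌉ = 934
j=6: r + 5k = 1143.211333… → ⌈·⌉ = 1144
j=7: r + 6k = 1352.478 → ⌈·⌉ = 1353
j=8: r + 7k = 1561.744666… → ⌈·⌉ = 1562
j=9: r + 8k = 1771.011333… → ⌈·⌉ = 1772
j=10: r + 9k = 1980.278 → ⌈·⌉ = 1981
j=11: r + 10k = 2189.544666… → ⌈·⌉ = 2190
j=12: r + 11k = 2398.811333… → ⌈·⌉ = 2399
j=13: r + 12k = 2608.078 → ⌈·⌉ = 2609
j=14: r + 13k = 2817.344666… → ⌈·⌉ = 2818
j=15: r + 14k = 3026.611333… → ⌈·⌉ = 3027

97, 307, 516, 725, 934, 1144, 1353, 1562, 1772, 1981, 2190, 2399, 2609, 2818, 3027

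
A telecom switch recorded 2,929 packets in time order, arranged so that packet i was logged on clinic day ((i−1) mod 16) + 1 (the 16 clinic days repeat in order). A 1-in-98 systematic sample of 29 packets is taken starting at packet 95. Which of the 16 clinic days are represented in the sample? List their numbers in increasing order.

Consecutive selections differ by k = 98, so their clinic day numbers differ by 98 mod 16 = 2.
gcd(98, 16) = 2, so the sample visits 16/2 = 8 distinct residues mod 16.
Start 95 is clinic day 15; the clinic days hit are 1, 3, 5, 7, 9, 11, 13, 15.

1, 3, 5, 7, 9, 11, 13, 15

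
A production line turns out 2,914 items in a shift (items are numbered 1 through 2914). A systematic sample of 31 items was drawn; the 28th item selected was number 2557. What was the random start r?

k = 2914/31 = 94
r = 2557 − (28−1)×94 = 2557 − 2538 = 19

19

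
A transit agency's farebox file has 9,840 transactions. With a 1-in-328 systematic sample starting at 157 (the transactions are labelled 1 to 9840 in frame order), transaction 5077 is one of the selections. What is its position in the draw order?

k = 328
position = (5077 − 157)/328 + 1 = 4920/328 + 1 = 15 + 1 = 16

16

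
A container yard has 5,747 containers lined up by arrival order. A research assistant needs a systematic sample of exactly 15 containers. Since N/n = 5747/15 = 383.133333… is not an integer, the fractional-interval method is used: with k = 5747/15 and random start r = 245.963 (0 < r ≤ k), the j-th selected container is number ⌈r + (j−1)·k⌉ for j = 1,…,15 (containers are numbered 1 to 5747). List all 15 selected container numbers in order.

246, 630, 1013, 1396, 1779, 2162, 2545, 2928, 3312, 3695, 4078, 4461, 4844, 5227, 5610

j=1: r + 0k = 245.963 → ⌈·⌉ = 246
j=2: r + 1k = 629.096333… → ⌈·⌉ = 630
j=3: r + 2k = 1012.229666… → ⌈·⌉ = 1013
j=4: r + 3k = 1395.363 → ⌈·⌉ = 1396
j=5: r + 4k = 1778.496333… → ⌈·⌉ = 1779
j=6: r + 5k = 2161.629666… → ⌈·⌉ = 2162
j=7: r + 6k = 2544.763 → ⌈·⌉ = 2545
j=8: r + 7k = 2927.896333… → ⌈·⌉ = 2928
j=9: r + 8k = 3311.029666… → ⌈·⌉ = 3312
j=10: r + 9k = 3694.163 → ⌈·⌉ = 3695
j=11: r + 10k = 4077.296333… → ⌈·⌉ = 4078
j=12: r + 11k = 4460.429666… → ⌈·⌉ = 4461
j=13: r + 12k = 4843.563 → ⌈·⌉ = 4844
j=14: r + 13k = 5226.696333… → ⌈·⌉ = 5227
j=15: r + 14k = 5609.829666… → ⌈·⌉ = 5610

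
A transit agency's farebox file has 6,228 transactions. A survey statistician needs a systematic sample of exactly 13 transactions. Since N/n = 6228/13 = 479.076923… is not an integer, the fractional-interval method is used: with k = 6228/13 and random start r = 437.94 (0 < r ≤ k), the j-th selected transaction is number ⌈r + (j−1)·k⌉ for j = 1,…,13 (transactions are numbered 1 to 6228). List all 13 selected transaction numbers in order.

438, 918, 1397, 1876, 2355, 2834, 3313, 3792, 4271, 4750, 5229, 5708, 6187

j=1: r + 0k = 437.94 → ⌈·⌉ = 438
j=2: r + 1k = 917.016923… → ⌈·⌉ = 918
j=3: r + 2k = 1396.093846… → ⌈·⌉ = 1397
j=4: r + 3k = 1875.170769… → ⌈·⌉ = 1876
j=5: r + 4k = 2354.247692… → ⌈·⌉ = 2355
j=6: r + 5k = 2833.324615… → ⌈·⌉ = 2834
j=7: r + 6k = 3312.401538… → ⌈·⌉ = 3313
j=8: r + 7k = 3791.478461… → ⌈·⌉ = 3792
j=9: r + 8k = 4270.555384… → ⌈·⌉ = 4271
j=10: r + 9k = 4749.632307… → ⌈·⌉ = 4750
j=11: r + 10k = 5228.709230… → ⌈·⌉ = 5229
j=12: r + 11k = 5707.786153… → ⌈·⌉ = 5708
j=13: r + 12k = 6186.863076… → ⌈·⌉ = 6187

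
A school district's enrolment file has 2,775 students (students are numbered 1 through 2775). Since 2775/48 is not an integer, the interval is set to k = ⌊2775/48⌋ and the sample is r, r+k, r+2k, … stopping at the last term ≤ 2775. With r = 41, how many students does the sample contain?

48

k = ⌊2775/48⌋ = 57
Achieved size = ⌊(2775 − 41)/57⌋ + 1 = ⌊2734/57⌋ + 1 = 47 + 1 = 48
(last selection: 41 + 47×57 = 2720 ≤ 2775; next would be 2777 > 2775)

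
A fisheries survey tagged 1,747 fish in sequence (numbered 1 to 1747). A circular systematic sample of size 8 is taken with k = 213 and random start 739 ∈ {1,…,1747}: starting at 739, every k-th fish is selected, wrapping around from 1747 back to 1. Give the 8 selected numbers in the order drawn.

739, 952, 1165, 1378, 1591, 57, 270, 483

Selection 1: 739
Selection 2: 739 + 213 = 952
Selection 3: 952 + 213 = 1165
Selection 4: 1165 + 213 = 1378
Selection 5: 1378 + 213 = 1591
Selection 6: 1591 + 213 = 1804 → 1804 − 1747 = 57
Selection 7: 57 + 213 = 270
Selection 8: 270 + 213 = 483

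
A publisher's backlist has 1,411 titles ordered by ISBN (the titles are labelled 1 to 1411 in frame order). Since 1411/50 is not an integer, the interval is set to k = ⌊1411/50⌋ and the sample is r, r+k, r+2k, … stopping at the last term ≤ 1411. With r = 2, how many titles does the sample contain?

k = ⌊1411/50⌋ = 28
Achieved size = ⌊(1411 − 2)/28⌋ + 1 = ⌊1409/28⌋ + 1 = 50 + 1 = 51
(last selection: 2 + 50×28 = 1402 ≤ 1411; next would be 1430 > 1411)

51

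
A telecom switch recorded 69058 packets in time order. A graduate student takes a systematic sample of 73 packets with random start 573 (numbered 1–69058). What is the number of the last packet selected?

68685

k = 69058/73 = 946
73rd selection = r + (73−1)·k = 573 + 72×946 = 573 + 68112 = 68685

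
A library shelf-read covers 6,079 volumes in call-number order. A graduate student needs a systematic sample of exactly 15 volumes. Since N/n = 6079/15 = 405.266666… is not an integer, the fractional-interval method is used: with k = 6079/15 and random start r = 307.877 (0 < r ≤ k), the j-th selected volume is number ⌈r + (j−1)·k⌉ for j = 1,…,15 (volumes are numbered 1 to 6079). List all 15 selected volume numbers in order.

j=1: r + 0k = 307.877 → ⌈·⌉ = 308
j=2: r + 1k = 713.143666… → ⌈·⌉ = 714
j=3: r + 2k = 1118.410333… → ⌈·⌉ = 1119
j=4: r + 3k = 1523.677 → ⌈·⌉ = 1524
j=5: r + 4k = 1928.943666… → ⌈·⌉ = 1929
j=6: r + 5k = 2334.210333… → ⌈·⌉ = 2335
j=7: r + 6k = 2739.477 → ⌈·⌉ = 2740
j=8: r + 7k = 3144.743666… → ⌈·⌉ = 3145
j=9: r + 8k = 3550.010333… → ⌈·⌉ = 3551
j=10: r + 9k = 3955.277 → ⌈·⌉ = 3956
j=11: r + 10k = 4360.543666… → ⌈·⌉ = 4361
j=12: r + 11k = 4765.810333… → ⌈·⌉ = 4766
j=13: r + 12k = 5171.077 → ⌈·⌉ = 5172
j=14: r + 13k = 5576.343666… → ⌈·⌉ = 5577
j=15: r + 14k = 5981.610333… → ⌈·⌉ = 5982

308, 714, 1119, 1524, 1929, 2335, 2740, 3145, 3551, 3956, 4361, 4766, 5172, 5577, 5982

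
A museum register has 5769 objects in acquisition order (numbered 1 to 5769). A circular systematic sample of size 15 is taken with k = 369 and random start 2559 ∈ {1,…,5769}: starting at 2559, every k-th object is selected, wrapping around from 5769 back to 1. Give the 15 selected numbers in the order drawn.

2559, 2928, 3297, 3666, 4035, 4404, 4773, 5142, 5511, 111, 480, 849, 1218, 1587, 1956

Selection 1: 2559
Selection 2: 2559 + 369 = 2928
Selection 3: 2928 + 369 = 3297
Selection 4: 3297 + 369 = 3666
Selection 5: 3666 + 369 = 4035
Selection 6: 4035 + 369 = 4404
Selection 7: 4404 + 369 = 4773
Selection 8: 4773 + 369 = 5142
Selection 9: 5142 + 369 = 5511
Selection 10: 5511 + 369 = 5880 → 5880 − 5769 = 111
Selection 11: 111 + 369 = 480
Selection 12: 480 + 369 = 849
Selection 13: 849 + 369 = 1218
Selection 14: 1218 + 369 = 1587
Selection 15: 1587 + 369 = 1956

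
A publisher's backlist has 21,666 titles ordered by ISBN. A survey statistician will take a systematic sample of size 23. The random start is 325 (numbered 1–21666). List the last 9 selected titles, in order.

k = N/n = 21666/23 = 942
15th selection = 325 + 14×942 = 13513
16th: 13513 + 942 = 14455
17th: 14455 + 942 = 15397
18th: 15397 + 942 = 16339
19th: 16339 + 942 = 17281
20th: 17281 + 942 = 18223
21st: 18223 + 942 = 19165
22nd: 19165 + 942 = 20107
23rd: 20107 + 942 = 21049

13513, 14455, 15397, 16339, 17281, 18223, 19165, 20107, 21049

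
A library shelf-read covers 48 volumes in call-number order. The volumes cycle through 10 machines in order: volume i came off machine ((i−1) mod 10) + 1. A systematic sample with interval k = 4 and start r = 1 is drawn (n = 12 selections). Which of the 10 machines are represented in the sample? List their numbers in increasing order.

Consecutive selections differ by k = 4, so their machine numbers differ by 4 mod 10 = 4.
gcd(4, 10) = 2, so the sample visits 10/2 = 5 distinct residues mod 10.
Start 1 is machine 1; the machines hit are 1, 3, 5, 7, 9.

1, 3, 5, 7, 9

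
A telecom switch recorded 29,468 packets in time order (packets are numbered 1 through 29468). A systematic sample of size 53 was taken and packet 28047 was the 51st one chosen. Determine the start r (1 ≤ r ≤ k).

k = 29468/53 = 556
r = 28047 − (51−1)×556 = 28047 − 27800 = 247

247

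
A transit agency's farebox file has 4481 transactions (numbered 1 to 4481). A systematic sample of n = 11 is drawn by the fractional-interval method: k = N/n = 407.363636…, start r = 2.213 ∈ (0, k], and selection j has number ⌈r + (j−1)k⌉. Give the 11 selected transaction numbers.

3, 410, 817, 1225, 1632, 2040, 2447, 2854, 3262, 3669, 4076

j=1: r + 0k = 2.213 → ⌈·⌉ = 3
j=2: r + 1k = 409.576636… → ⌈·⌉ = 410
j=3: r + 2k = 816.940272… → ⌈·⌉ = 817
j=4: r + 3k = 1224.303909… → ⌈·⌉ = 1225
j=5: r + 4k = 1631.667545… → ⌈·⌉ = 1632
j=6: r + 5k = 2039.031181… → ⌈·⌉ = 2040
j=7: r + 6k = 2446.394818… → ⌈·⌉ = 2447
j=8: r + 7k = 2853.758454… → ⌈·⌉ = 2854
j=9: r + 8k = 3261.122090… → ⌈·⌉ = 3262
j=10: r + 9k = 3668.485727… → ⌈·⌉ = 3669
j=11: r + 10k = 4075.849363… → ⌈·⌉ = 4076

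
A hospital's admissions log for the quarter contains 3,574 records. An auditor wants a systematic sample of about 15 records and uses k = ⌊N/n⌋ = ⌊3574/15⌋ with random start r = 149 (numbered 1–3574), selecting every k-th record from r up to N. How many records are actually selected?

k = ⌊3574/15⌋ = 238
Achieved size = ⌊(3574 − 149)/238⌋ + 1 = ⌊3425/238⌋ + 1 = 14 + 1 = 15
(last selection: 149 + 14×238 = 3481 ≤ 3574; next would be 3719 > 3574)

15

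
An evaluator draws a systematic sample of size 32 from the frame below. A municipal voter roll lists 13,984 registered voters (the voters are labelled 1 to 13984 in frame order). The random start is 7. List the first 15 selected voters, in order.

k = N/n = 13984/32 = 437
voter 1: 7
voter 2: 7 + 437 = 444
voter 3: 444 + 437 = 881
voter 4: 881 + 437 = 1318
voter 5: 1318 + 437 = 1755
voter 6: 1755 + 437 = 2192
voter 7: 2192 + 437 = 2629
voter 8: 2629 + 437 = 3066
voter 9: 3066 + 437 = 3503
voter 10: 3503 + 437 = 3940
voter 11: 3940 + 437 = 4377
voter 12: 4377 + 437 = 4814
voter 13: 4814 + 437 = 5251
voter 14: 5251 + 437 = 5688
voter 15: 5688 + 437 = 6125

7, 444, 881, 1318, 1755, 2192, 2629, 3066, 3503, 3940, 4377, 4814, 5251, 5688, 6125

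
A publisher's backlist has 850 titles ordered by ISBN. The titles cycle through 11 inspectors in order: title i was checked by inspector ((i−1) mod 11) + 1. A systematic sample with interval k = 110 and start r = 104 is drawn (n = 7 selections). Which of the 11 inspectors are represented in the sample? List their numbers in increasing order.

5

Consecutive selections differ by k = 110, so their inspector numbers differ by 110 mod 11 = 0.
gcd(110, 11) = 11, so the sample visits 11/11 = 1 distinct residues mod 11.
Start 104 is inspector 5; the inspectors hit are 5.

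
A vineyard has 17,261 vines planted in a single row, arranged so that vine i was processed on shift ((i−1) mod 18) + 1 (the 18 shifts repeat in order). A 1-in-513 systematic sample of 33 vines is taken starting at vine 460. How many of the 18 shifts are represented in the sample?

2

Consecutive selections differ by k = 513, so their shift numbers differ by 513 mod 18 = 9.
gcd(513, 18) = 9, so the sample visits 18/9 = 2 distinct residues mod 18.
Start 460 is shift 10; the shifts hit are 1, 10.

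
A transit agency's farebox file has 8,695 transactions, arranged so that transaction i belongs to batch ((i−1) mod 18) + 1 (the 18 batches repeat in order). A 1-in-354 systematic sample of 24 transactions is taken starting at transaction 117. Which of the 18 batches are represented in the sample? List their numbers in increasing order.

Consecutive selections differ by k = 354, so their batch numbers differ by 354 mod 18 = 12.
gcd(354, 18) = 6, so the sample visits 18/6 = 3 distinct residues mod 18.
Start 117 is batch 9; the batches hit are 3, 9, 15.

3, 9, 15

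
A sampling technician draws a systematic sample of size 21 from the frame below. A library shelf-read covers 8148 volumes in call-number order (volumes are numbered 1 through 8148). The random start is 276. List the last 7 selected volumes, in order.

k = N/n = 8148/21 = 388
15th selection = 276 + 14×388 = 5708
16th: 5708 + 388 = 6096
17th: 6096 + 388 = 6484
18th: 6484 + 388 = 6872
19th: 6872 + 388 = 7260
20th: 7260 + 388 = 7648
21st: 7648 + 388 = 8036

5708, 6096, 6484, 6872, 7260, 7648, 8036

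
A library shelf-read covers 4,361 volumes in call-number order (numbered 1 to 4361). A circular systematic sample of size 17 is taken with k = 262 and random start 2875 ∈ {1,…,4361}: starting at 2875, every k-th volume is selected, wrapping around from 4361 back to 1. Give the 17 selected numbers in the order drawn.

Selection 1: 2875
Selection 2: 2875 + 262 = 3137
Selection 3: 3137 + 262 = 3399
Selection 4: 3399 + 262 = 3661
Selection 5: 3661 + 262 = 3923
Selection 6: 3923 + 262 = 4185
Selection 7: 4185 + 262 = 4447 → 4447 − 4361 = 86
Selection 8: 86 + 262 = 348
Selection 9: 348 + 262 = 610
Selection 10: 610 + 262 = 872
Selection 11: 872 + 262 = 1134
Selection 12: 1134 + 262 = 1396
Selection 13: 1396 + 262 = 1658
Selection 14: 1658 + 262 = 1920
Selection 15: 1920 + 262 = 2182
Selection 16: 2182 + 262 = 2444
Selection 17: 2444 + 262 = 2706

2875, 3137, 3399, 3661, 3923, 4185, 86, 348, 610, 872, 1134, 1396, 1658, 1920, 2182, 2444, 2706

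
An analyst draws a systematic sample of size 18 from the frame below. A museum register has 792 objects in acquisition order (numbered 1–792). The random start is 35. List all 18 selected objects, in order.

35, 79, 123, 167, 211, 255, 299, 343, 387, 431, 475, 519, 563, 607, 651, 695, 739, 783

k = N/n = 792/18 = 44
object 1: 35
object 2: 35 + 44 = 79
object 3: 79 + 44 = 123
object 4: 123 + 44 = 167
object 5: 167 + 44 = 211
object 6: 211 + 44 = 255
object 7: 255 + 44 = 299
object 8: 299 + 44 = 343
object 9: 343 + 44 = 387
object 10: 387 + 44 = 431
object 11: 431 + 44 = 475
object 12: 475 + 44 = 519
object 13: 519 + 44 = 563
object 14: 563 + 44 = 607
object 15: 607 + 44 = 651
object 16: 651 + 44 = 695
object 17: 695 + 44 = 739
object 18: 739 + 44 = 783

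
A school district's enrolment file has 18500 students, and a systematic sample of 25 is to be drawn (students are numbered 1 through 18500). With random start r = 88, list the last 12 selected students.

k = N/n = 18500/25 = 740
14th selection = 88 + 13×740 = 9708
15th: 9708 + 740 = 10448
16th: 10448 + 740 = 11188
17th: 11188 + 740 = 11928
18th: 11928 + 740 = 12668
19th: 12668 + 740 = 13408
20th: 13408 + 740 = 14148
21st: 14148 + 740 = 14888
22nd: 14888 + 740 = 15628
23rd: 15628 + 740 = 16368
24th: 16368 + 740 = 17108
25th: 17108 + 740 = 17848

9708, 10448, 11188, 11928, 12668, 13408, 14148, 14888, 15628, 16368, 17108, 17848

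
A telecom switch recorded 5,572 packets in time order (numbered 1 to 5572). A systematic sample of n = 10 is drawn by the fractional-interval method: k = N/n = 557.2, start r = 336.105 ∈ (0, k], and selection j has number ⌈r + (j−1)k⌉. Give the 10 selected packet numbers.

j=1: r + 0k = 336.105 → ⌈·⌉ = 337
j=2: r + 1k = 893.305 → ⌈·⌉ = 894
j=3: r + 2k = 1450.505 → ⌈·⌉ = 1451
j=4: r + 3k = 2007.705 → ⌈·⌉ = 2008
j=5: r + 4k = 2564.905 → ⌈·⌉ = 2565
j=6: r + 5k = 3122.105 → ⌈·⌉ = 3123
j=7: r + 6k = 3679.305 → ⌈·⌉ = 3680
j=8: r + 7k = 4236.505 → ⌈·⌉ = 4237
j=9: r + 8k = 4793.705 → ⌈·⌉ = 4794
j=10: r + 9k = 5350.905 → ⌈·⌉ = 5351

337, 894, 1451, 2008, 2565, 3123, 3680, 4237, 4794, 5351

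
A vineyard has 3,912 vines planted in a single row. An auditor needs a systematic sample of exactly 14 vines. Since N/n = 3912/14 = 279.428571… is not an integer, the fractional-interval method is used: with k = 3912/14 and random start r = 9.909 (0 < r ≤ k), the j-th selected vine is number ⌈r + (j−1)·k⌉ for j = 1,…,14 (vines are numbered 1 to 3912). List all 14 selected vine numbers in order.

10, 290, 569, 849, 1128, 1408, 1687, 1966, 2246, 2525, 2805, 3084, 3364, 3643

j=1: r + 0k = 9.909 → ⌈·⌉ = 10
j=2: r + 1k = 289.337571… → ⌈·⌉ = 290
j=3: r + 2k = 568.766142… → ⌈·⌉ = 569
j=4: r + 3k = 848.194714… → ⌈·⌉ = 849
j=5: r + 4k = 1127.623285… → ⌈·⌉ = 1128
j=6: r + 5k = 1407.051857… → ⌈·⌉ = 1408
j=7: r + 6k = 1686.480428… → ⌈·⌉ = 1687
j=8: r + 7k = 1965.909 → ⌈·⌉ = 1966
j=9: r + 8k = 2245.337571… → ⌈·⌉ = 2246
j=10: r + 9k = 2524.766142… → ⌈·⌉ = 2525
j=11: r + 10k = 2804.194714… → ⌈·⌉ = 2805
j=12: r + 11k = 3083.623285… → ⌈·⌉ = 3084
j=13: r + 12k = 3363.051857… → ⌈·⌉ = 3364
j=14: r + 13k = 3642.480428… → ⌈·⌉ = 3643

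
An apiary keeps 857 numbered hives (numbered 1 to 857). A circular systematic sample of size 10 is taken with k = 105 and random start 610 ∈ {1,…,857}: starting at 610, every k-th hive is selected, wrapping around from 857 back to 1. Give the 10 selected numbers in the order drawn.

610, 715, 820, 68, 173, 278, 383, 488, 593, 698

Selection 1: 610
Selection 2: 610 + 105 = 715
Selection 3: 715 + 105 = 820
Selection 4: 820 + 105 = 925 → 925 − 857 = 68
Selection 5: 68 + 105 = 173
Selection 6: 173 + 105 = 278
Selection 7: 278 + 105 = 383
Selection 8: 383 + 105 = 488
Selection 9: 488 + 105 = 593
Selection 10: 593 + 105 = 698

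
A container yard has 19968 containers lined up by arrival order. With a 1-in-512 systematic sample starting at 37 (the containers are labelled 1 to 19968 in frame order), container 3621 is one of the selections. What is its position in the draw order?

8

k = 512
position = (3621 − 37)/512 + 1 = 3584/512 + 1 = 7 + 1 = 8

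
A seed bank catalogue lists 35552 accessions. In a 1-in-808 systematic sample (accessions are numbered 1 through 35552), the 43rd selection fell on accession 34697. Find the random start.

k = 808
r = 34697 − (43−1)×808 = 34697 − 33936 = 761

761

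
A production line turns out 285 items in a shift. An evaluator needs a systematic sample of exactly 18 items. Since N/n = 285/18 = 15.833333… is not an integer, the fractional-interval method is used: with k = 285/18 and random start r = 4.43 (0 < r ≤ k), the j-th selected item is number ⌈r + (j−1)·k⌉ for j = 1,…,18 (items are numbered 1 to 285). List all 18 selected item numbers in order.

5, 21, 37, 52, 68, 84, 100, 116, 132, 147, 163, 179, 195, 211, 227, 242, 258, 274

j=1: r + 0k = 4.43 → ⌈·⌉ = 5
j=2: r + 1k = 20.263333… → ⌈·⌉ = 21
j=3: r + 2k = 36.096666… → ⌈·⌉ = 37
j=4: r + 3k = 51.93 → ⌈·⌉ = 52
j=5: r + 4k = 67.763333… → ⌈·⌉ = 68
j=6: r + 5k = 83.596666… → ⌈·⌉ = 84
j=7: r + 6k = 99.43 → ⌈·⌉ = 100
j=8: r + 7k = 115.263333… → ⌈·⌉ = 116
j=9: r + 8k = 131.096666… → ⌈·⌉ = 132
j=10: r + 9k = 146.93 → ⌈·⌉ = 147
j=11: r + 10k = 162.763333… → ⌈·⌉ = 163
j=12: r + 11k = 178.596666… → ⌈·⌉ = 179
j=13: r + 12k = 194.43 → ⌈·⌉ = 195
j=14: r + 13k = 210.263333… → ⌈·⌉ = 211
j=15: r + 14k = 226.096666… → ⌈·⌉ = 227
j=16: r + 15k = 241.93 → ⌈·⌉ = 242
j=17: r + 16k = 257.763333… → ⌈·⌉ = 258
j=18: r + 17k = 273.596666… → ⌈·⌉ = 274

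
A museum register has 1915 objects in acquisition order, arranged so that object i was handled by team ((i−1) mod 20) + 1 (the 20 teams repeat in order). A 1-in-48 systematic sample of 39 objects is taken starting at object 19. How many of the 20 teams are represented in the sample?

Consecutive selections differ by k = 48, so their team numbers differ by 48 mod 20 = 8.
gcd(48, 20) = 4, so the sample visits 20/4 = 5 distinct residues mod 20.
Start 19 is team 19; the teams hit are 3, 7, 11, 15, 19.

5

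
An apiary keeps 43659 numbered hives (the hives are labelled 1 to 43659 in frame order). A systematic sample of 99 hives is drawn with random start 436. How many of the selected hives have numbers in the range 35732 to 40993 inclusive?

11

k = 43659/99 = 441
First selection ≥ 35732: 436 + ⌈(35732−436)/441⌉·441 = 436 + 81×441 = 36157
Last selection ≤ 40993: 436 + ⌊(40993−436)/441⌋·441 = 436 + 91×441 = 40567
Count = 91 − 81 + 1 = 11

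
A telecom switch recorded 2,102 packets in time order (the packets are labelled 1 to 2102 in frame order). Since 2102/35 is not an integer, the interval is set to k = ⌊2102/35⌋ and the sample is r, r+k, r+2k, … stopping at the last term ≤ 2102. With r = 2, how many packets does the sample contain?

k = ⌊2102/35⌋ = 60
Achieved size = ⌊(2102 − 2)/60⌋ + 1 = ⌊2100/60⌋ + 1 = 35 + 1 = 36
(last selection: 2 + 35×60 = 2102 ≤ 2102; next would be 2162 > 2102)

36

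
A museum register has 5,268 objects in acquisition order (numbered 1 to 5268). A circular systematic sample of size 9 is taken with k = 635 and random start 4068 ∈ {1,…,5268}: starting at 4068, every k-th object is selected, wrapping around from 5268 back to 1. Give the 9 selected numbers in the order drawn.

Selection 1: 4068
Selection 2: 4068 + 635 = 4703
Selection 3: 4703 + 635 = 5338 → 5338 − 5268 = 70
Selection 4: 70 + 635 = 705
Selection 5: 705 + 635 = 1340
Selection 6: 1340 + 635 = 1975
Selection 7: 1975 + 635 = 2610
Selection 8: 2610 + 635 = 3245
Selection 9: 3245 + 635 = 3880

4068, 4703, 70, 705, 1340, 1975, 2610, 3245, 3880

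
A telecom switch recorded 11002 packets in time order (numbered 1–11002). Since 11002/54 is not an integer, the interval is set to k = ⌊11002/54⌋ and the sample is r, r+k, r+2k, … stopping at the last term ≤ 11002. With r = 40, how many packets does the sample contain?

55

k = ⌊11002/54⌋ = 203
Achieved size = ⌊(11002 − 40)/203⌋ + 1 = ⌊10962/203⌋ + 1 = 54 + 1 = 55
(last selection: 40 + 54×203 = 11002 ≤ 11002; next would be 11205 > 11002)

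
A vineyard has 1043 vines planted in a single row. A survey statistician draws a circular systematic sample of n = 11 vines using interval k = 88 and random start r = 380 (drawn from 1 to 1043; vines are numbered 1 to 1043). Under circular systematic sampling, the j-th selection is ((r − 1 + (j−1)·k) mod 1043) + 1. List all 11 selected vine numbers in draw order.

Selection 1: 380
Selection 2: 380 + 88 = 468
Selection 3: 468 + 88 = 556
Selection 4: 556 + 88 = 644
Selection 5: 644 + 88 = 732
Selection 6: 732 + 88 = 820
Selection 7: 820 + 88 = 908
Selection 8: 908 + 88 = 996
Selection 9: 996 + 88 = 1084 → 1084 − 1043 = 41
Selection 10: 41 + 88 = 129
Selection 11: 129 + 88 = 217

380, 468, 556, 644, 732, 820, 908, 996, 41, 129, 217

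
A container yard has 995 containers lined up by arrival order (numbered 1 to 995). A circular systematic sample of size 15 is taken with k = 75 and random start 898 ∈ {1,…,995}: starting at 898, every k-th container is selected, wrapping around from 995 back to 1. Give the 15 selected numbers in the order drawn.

Selection 1: 898
Selection 2: 898 + 75 = 973
Selection 3: 973 + 75 = 1048 → 1048 − 995 = 53
Selection 4: 53 + 75 = 128
Selection 5: 128 + 75 = 203
Selection 6: 203 + 75 = 278
Selection 7: 278 + 75 = 353
Selection 8: 353 + 75 = 428
Selection 9: 428 + 75 = 503
Selection 10: 503 + 75 = 578
Selection 11: 578 + 75 = 653
Selection 12: 653 + 75 = 728
Selection 13: 728 + 75 = 803
Selection 14: 803 + 75 = 878
Selection 15: 878 + 75 = 953

898, 973, 53, 128, 203, 278, 353, 428, 503, 578, 653, 728, 803, 878, 953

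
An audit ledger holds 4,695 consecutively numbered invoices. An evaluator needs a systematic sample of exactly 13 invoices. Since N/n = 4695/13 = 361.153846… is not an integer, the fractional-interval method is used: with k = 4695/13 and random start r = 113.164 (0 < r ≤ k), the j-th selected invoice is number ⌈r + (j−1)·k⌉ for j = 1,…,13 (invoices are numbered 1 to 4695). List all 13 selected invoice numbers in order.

114, 475, 836, 1197, 1558, 1919, 2281, 2642, 3003, 3364, 3725, 4086, 4448

j=1: r + 0k = 113.164 → ⌈·⌉ = 114
j=2: r + 1k = 474.317846… → ⌈·⌉ = 475
j=3: r + 2k = 835.471692… → ⌈·⌉ = 836
j=4: r + 3k = 1196.625538… → ⌈·⌉ = 1197
j=5: r + 4k = 1557.779384… → ⌈·⌉ = 1558
j=6: r + 5k = 1918.933230… → ⌈·⌉ = 1919
j=7: r + 6k = 2280.087076… → ⌈·⌉ = 2281
j=8: r + 7k = 2641.240923… → ⌈·⌉ = 2642
j=9: r + 8k = 3002.394769… → ⌈·⌉ = 3003
j=10: r + 9k = 3363.548615… → ⌈·⌉ = 3364
j=11: r + 10k = 3724.702461… → ⌈·⌉ = 3725
j=12: r + 11k = 4085.856307… → ⌈·⌉ = 4086
j=13: r + 12k = 4447.010153… → ⌈·⌉ = 4448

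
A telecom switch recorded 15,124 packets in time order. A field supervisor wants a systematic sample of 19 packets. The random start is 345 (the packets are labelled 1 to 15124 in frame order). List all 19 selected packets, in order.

345, 1141, 1937, 2733, 3529, 4325, 5121, 5917, 6713, 7509, 8305, 9101, 9897, 10693, 11489, 12285, 13081, 13877, 14673

k = N/n = 15124/19 = 796
packet 1: 345
packet 2: 345 + 796 = 1141
packet 3: 1141 + 796 = 1937
packet 4: 1937 + 796 = 2733
packet 5: 2733 + 796 = 3529
packet 6: 3529 + 796 = 4325
packet 7: 4325 + 796 = 5121
packet 8: 5121 + 796 = 5917
packet 9: 5917 + 796 = 6713
packet 10: 6713 + 796 = 7509
packet 11: 7509 + 796 = 8305
packet 12: 8305 + 796 = 9101
packet 13: 9101 + 796 = 9897
packet 14: 9897 + 796 = 10693
packet 15: 10693 + 796 = 11489
packet 16: 11489 + 796 = 12285
packet 17: 12285 + 796 = 13081
packet 18: 13081 + 796 = 13877
packet 19: 13877 + 796 = 14673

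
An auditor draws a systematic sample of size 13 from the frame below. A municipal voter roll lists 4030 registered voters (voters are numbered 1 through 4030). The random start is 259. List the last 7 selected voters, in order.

k = N/n = 4030/13 = 310
7th selection = 259 + 6×310 = 2119
8th: 2119 + 310 = 2429
9th: 2429 + 310 = 2739
10th: 2739 + 310 = 3049
11th: 3049 + 310 = 3359
12th: 3359 + 310 = 3669
13th: 3669 + 310 = 3979

2119, 2429, 2739, 3049, 3359, 3669, 3979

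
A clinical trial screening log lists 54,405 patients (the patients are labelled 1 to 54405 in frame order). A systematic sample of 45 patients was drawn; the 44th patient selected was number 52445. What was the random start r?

458

k = 54405/45 = 1209
r = 52445 − (44−1)×1209 = 52445 − 51987 = 458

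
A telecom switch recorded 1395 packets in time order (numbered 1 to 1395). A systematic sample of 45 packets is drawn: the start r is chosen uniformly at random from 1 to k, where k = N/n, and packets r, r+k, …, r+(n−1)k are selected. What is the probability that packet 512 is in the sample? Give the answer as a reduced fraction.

k = 1395/45 = 31.
Packet 512 is selected iff r ≡ 512 (mod 31); exactly one such r in {1,…,31}.
Inclusion probability = 1/31.

1/31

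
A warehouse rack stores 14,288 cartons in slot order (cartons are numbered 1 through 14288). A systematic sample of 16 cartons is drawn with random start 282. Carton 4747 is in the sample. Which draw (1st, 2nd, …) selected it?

k = 14288/16 = 893
position = (4747 − 282)/893 + 1 = 4465/893 + 1 = 5 + 1 = 6

6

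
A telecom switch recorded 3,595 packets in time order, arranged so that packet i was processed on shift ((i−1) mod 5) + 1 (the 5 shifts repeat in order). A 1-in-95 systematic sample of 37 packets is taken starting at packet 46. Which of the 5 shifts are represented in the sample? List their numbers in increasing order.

1

Consecutive selections differ by k = 95, so their shift numbers differ by 95 mod 5 = 0.
gcd(95, 5) = 5, so the sample visits 5/5 = 1 distinct residues mod 5.
Start 46 is shift 1; the shifts hit are 1.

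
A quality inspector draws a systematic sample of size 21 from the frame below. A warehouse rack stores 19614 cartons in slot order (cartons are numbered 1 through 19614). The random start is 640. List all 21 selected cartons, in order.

k = N/n = 19614/21 = 934
carton 1: 640
carton 2: 640 + 934 = 1574
carton 3: 1574 + 934 = 2508
carton 4: 2508 + 934 = 3442
carton 5: 3442 + 934 = 4376
carton 6: 4376 + 934 = 5310
carton 7: 5310 + 934 = 6244
carton 8: 6244 + 934 = 7178
carton 9: 7178 + 934 = 8112
carton 10: 8112 + 934 = 9046
carton 11: 9046 + 934 = 9980
carton 12: 9980 + 934 = 10914
carton 13: 10914 + 934 = 11848
carton 14: 11848 + 934 = 12782
carton 15: 12782 + 934 = 13716
carton 16: 13716 + 934 = 14650
carton 17: 14650 + 934 = 15584
carton 18: 15584 + 934 = 16518
carton 19: 16518 + 934 = 17452
carton 20: 17452 + 934 = 18386
carton 21: 18386 + 934 = 19320

640, 1574, 2508, 3442, 4376, 5310, 6244, 7178, 8112, 9046, 9980, 10914, 11848, 12782, 13716, 14650, 15584, 16518, 17452, 18386, 19320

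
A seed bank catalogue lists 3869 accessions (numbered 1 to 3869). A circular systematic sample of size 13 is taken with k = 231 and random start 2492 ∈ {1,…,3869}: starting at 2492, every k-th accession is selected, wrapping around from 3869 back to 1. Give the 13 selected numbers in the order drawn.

2492, 2723, 2954, 3185, 3416, 3647, 9, 240, 471, 702, 933, 1164, 1395

Selection 1: 2492
Selection 2: 2492 + 231 = 2723
Selection 3: 2723 + 231 = 2954
Selection 4: 2954 + 231 = 3185
Selection 5: 3185 + 231 = 3416
Selection 6: 3416 + 231 = 3647
Selection 7: 3647 + 231 = 3878 → 3878 − 3869 = 9
Selection 8: 9 + 231 = 240
Selection 9: 240 + 231 = 471
Selection 10: 471 + 231 = 702
Selection 11: 702 + 231 = 933
Selection 12: 933 + 231 = 1164
Selection 13: 1164 + 231 = 1395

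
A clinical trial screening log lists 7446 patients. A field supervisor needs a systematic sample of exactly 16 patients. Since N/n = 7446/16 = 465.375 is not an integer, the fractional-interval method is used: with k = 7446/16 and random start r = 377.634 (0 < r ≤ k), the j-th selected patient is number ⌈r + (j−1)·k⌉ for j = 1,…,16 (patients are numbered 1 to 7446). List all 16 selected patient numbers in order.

j=1: r + 0k = 377.634 → ⌈·⌉ = 378
j=2: r + 1k = 843.009 → ⌈·⌉ = 844
j=3: r + 2k = 1308.384 → ⌈·⌉ = 1309
j=4: r + 3k = 1773.759 → ⌈·⌉ = 1774
j=5: r + 4k = 2239.134 → ⌈·⌉ = 2240
j=6: r + 5k = 2704.509 → ⌈·⌉ = 2705
j=7: r + 6k = 3169.884 → ⌈·⌉ = 3170
j=8: r + 7k = 3635.259 → ⌈·⌉ = 3636
j=9: r + 8k = 4100.634 → ⌈·⌉ = 4101
j=10: r + 9k = 4566.009 → ⌈·⌉ = 4567
j=11: r + 10k = 5031.384 → ⌈·⌉ = 5032
j=12: r + 11k = 5496.759 → ⌈·⌉ = 5497
j=13: r + 12k = 5962.134 → ⌈·⌉ = 5963
j=14: r + 13k = 6427.509 → ⌈·⌉ = 6428
j=15: r + 14k = 6892.884 → ⌈·⌉ = 6893
j=16: r + 15k = 7358.259 → ⌈·⌉ = 7359

378, 844, 1309, 1774, 2240, 2705, 3170, 3636, 4101, 4567, 5032, 5497, 5963, 6428, 6893, 7359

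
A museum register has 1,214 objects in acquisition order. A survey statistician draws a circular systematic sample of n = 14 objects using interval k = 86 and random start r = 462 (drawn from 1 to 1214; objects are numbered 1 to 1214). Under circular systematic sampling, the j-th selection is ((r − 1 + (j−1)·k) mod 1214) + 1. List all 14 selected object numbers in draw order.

462, 548, 634, 720, 806, 892, 978, 1064, 1150, 22, 108, 194, 280, 366

Selection 1: 462
Selection 2: 462 + 86 = 548
Selection 3: 548 + 86 = 634
Selection 4: 634 + 86 = 720
Selection 5: 720 + 86 = 806
Selection 6: 806 + 86 = 892
Selection 7: 892 + 86 = 978
Selection 8: 978 + 86 = 1064
Selection 9: 1064 + 86 = 1150
Selection 10: 1150 + 86 = 1236 → 1236 − 1214 = 22
Selection 11: 22 + 86 = 108
Selection 12: 108 + 86 = 194
Selection 13: 194 + 86 = 280
Selection 14: 280 + 86 = 366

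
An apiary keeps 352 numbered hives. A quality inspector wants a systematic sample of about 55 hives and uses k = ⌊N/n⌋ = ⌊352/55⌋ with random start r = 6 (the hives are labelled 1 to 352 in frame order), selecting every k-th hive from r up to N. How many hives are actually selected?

k = ⌊352/55⌋ = 6
Achieved size = ⌊(352 − 6)/6⌋ + 1 = ⌊346/6⌋ + 1 = 57 + 1 = 58
(last selection: 6 + 57×6 = 348 ≤ 352; next would be 354 > 352)

58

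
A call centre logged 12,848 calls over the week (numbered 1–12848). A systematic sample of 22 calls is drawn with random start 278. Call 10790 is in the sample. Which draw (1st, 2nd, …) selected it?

19

k = 12848/22 = 584
position = (10790 − 278)/584 + 1 = 10512/584 + 1 = 18 + 1 = 19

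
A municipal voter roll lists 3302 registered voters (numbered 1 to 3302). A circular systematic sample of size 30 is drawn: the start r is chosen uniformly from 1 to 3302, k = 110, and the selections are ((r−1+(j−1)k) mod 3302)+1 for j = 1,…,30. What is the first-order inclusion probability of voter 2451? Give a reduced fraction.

For each position j, as r ranges over 1…3302 the j-th selection hits every voter exactly once, so voter 2451 is selected for exactly 30 of the 3302 starts.
Inclusion probability = 30/3302 = 15/1651.

15/1651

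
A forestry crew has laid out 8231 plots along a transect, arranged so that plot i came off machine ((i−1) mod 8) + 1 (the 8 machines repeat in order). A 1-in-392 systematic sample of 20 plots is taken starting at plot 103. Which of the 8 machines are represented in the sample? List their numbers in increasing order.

7

Consecutive selections differ by k = 392, so their machine numbers differ by 392 mod 8 = 0.
gcd(392, 8) = 8, so the sample visits 8/8 = 1 distinct residues mod 8.
Start 103 is machine 7; the machines hit are 7.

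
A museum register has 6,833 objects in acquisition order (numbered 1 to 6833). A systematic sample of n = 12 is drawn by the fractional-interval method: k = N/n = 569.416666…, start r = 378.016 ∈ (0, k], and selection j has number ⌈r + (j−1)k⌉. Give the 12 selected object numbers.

379, 948, 1517, 2087, 2656, 3226, 3795, 4364, 4934, 5503, 6073, 6642

j=1: r + 0k = 378.016 → ⌈·⌉ = 379
j=2: r + 1k = 947.432666… → ⌈·⌉ = 948
j=3: r + 2k = 1516.849333… → ⌈·⌉ = 1517
j=4: r + 3k = 2086.266 → ⌈·⌉ = 2087
j=5: r + 4k = 2655.682666… → ⌈·⌉ = 2656
j=6: r + 5k = 3225.099333… → ⌈·⌉ = 3226
j=7: r + 6k = 3794.516 → ⌈·⌉ = 3795
j=8: r + 7k = 4363.932666… → ⌈·⌉ = 4364
j=9: r + 8k = 4933.349333… → ⌈·⌉ = 4934
j=10: r + 9k = 5502.766 → ⌈·⌉ = 5503
j=11: r + 10k = 6072.182666… → ⌈·⌉ = 6073
j=12: r + 11k = 6641.599333… → ⌈·⌉ = 6642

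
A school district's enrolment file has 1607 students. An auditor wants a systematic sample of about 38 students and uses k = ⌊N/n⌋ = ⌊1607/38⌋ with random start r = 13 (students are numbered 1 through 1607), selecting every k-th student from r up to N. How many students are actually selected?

38

k = ⌊1607/38⌋ = 42
Achieved size = ⌊(1607 − 13)/42⌋ + 1 = ⌊1594/42⌋ + 1 = 37 + 1 = 38
(last selection: 13 + 37×42 = 1567 ≤ 1607; next would be 1609 > 1607)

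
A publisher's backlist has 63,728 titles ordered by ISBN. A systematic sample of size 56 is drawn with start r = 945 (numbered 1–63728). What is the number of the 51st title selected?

k = 63728/56 = 1138
51st selection = r + (51−1)·k = 945 + 50×1138 = 945 + 56900 = 57845

57845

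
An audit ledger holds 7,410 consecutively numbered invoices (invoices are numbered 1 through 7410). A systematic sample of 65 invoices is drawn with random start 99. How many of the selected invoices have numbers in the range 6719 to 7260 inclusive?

4

k = 7410/65 = 114
First selection ≥ 6719: 99 + ⌈(6719−99)/114⌉·114 = 99 + 59×114 = 6825
Last selection ≤ 7260: 99 + ⌊(7260−99)/114⌋·114 = 99 + 62×114 = 7167
Count = 62 − 59 + 1 = 4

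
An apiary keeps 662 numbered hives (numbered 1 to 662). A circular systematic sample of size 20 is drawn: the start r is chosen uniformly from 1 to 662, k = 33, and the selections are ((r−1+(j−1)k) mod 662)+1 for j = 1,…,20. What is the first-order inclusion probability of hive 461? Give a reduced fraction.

For each position j, as r ranges over 1…662 the j-th selection hits every hive exactly once, so hive 461 is selected for exactly 20 of the 662 starts.
Inclusion probability = 20/662 = 10/331.

10/331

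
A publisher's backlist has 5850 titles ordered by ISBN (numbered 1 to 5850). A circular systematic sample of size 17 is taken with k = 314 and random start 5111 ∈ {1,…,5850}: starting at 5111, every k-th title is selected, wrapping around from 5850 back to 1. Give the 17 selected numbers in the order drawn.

5111, 5425, 5739, 203, 517, 831, 1145, 1459, 1773, 2087, 2401, 2715, 3029, 3343, 3657, 3971, 4285

Selection 1: 5111
Selection 2: 5111 + 314 = 5425
Selection 3: 5425 + 314 = 5739
Selection 4: 5739 + 314 = 6053 → 6053 − 5850 = 203
Selection 5: 203 + 314 = 517
Selection 6: 517 + 314 = 831
Selection 7: 831 + 314 = 1145
Selection 8: 1145 + 314 = 1459
Selection 9: 1459 + 314 = 1773
Selection 10: 1773 + 314 = 2087
Selection 11: 2087 + 314 = 2401
Selection 12: 2401 + 314 = 2715
Selection 13: 2715 + 314 = 3029
Selection 14: 3029 + 314 = 3343
Selection 15: 3343 + 314 = 3657
Selection 16: 3657 + 314 = 3971
Selection 17: 3971 + 314 = 4285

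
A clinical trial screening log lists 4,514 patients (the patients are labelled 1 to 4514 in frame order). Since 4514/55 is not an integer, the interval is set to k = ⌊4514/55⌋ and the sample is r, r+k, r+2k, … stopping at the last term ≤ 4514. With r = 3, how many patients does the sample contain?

56

k = ⌊4514/55⌋ = 82
Achieved size = ⌊(4514 − 3)/82⌋ + 1 = ⌊4511/82⌋ + 1 = 55 + 1 = 56
(last selection: 3 + 55×82 = 4513 ≤ 4514; next would be 4595 > 4514)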